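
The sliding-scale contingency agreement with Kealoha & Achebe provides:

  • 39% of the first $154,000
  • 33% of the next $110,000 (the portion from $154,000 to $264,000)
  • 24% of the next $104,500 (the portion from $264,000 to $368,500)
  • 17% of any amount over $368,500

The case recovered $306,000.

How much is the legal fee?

$106,440.00

First $154,000 at 39% = $60,060.00
Next $110,000 at 33% = $36,300.00
Remaining $42,000 at 24% = $10,080.00
Fee: $60,060.00 + $36,300.00 + $10,080.00 = $106,440.00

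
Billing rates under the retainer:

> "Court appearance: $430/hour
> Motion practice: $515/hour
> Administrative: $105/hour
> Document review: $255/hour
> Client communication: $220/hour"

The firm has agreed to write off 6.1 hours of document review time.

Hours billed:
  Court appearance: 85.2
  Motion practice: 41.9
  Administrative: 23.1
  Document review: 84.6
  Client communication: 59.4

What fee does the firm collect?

Court appearance: 85.2 × $430 = $36,636.00
Motion practice: 41.9 × $515 = $21,578.50
Administrative: 23.1 × $105 = $2,425.50
Document review: 84.6 × $255 = $21,573.00
Client communication: 59.4 × $220 = $13,068.00
Subtotal: $95,281.00
Write-off: 6.1 × $255 = $1,555.50
Total: $95,281.00 − $1,555.50 = $93,725.50

$93,725.50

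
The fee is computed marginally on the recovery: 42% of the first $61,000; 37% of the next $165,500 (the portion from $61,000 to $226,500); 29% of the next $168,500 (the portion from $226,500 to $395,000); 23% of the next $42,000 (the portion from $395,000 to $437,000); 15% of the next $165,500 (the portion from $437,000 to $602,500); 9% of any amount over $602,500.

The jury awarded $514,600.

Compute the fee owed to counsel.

First $61,000 at 42% = $25,620.00
Next $165,500 at 37% = $61,235.00
Next $168,500 at 29% = $48,865.00
Next $42,000 at 23% = $9,660.00
Remaining $77,600 at 15% = $11,640.00
Fee: $25,620.00 + $61,235.00 + $48,865.00 + $9,660.00 + $11,640.00 = $157,020.00

$157,020.00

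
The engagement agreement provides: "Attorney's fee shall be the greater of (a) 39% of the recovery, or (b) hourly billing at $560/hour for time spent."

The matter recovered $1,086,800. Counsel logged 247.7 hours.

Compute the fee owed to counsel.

(a) 39% of $1,086,800 = $423,852.00
(b) 247.7 × $560 = $138,712.00
The greater is (a): $423,852.00.

$423,852.00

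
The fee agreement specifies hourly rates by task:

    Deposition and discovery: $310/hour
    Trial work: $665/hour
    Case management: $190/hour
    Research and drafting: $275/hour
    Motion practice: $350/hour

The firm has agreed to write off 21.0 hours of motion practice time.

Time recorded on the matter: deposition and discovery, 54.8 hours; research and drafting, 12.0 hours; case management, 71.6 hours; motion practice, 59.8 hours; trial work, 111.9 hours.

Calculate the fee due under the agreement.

Deposition and discovery: 54.8 × $310 = $16,988.00
Trial work: 111.9 × $665 = $74,413.50
Case management: 71.6 × $190 = $13,604.00
Research and drafting: 12.0 × $275 = $3,300.00
Motion practice: 59.8 × $350 = $20,930.00
Subtotal: $129,235.50
Write-off: 21.0 × $350 = $7,350.00
Total: $129,235.50 − $7,350.00 = $121,885.50

$121,885.50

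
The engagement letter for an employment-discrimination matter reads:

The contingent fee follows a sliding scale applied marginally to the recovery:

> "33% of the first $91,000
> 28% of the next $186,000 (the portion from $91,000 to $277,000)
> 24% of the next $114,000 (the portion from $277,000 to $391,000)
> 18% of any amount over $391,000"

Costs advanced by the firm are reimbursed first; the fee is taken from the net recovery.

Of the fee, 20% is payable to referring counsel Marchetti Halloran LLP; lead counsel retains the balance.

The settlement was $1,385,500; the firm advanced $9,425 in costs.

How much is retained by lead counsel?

Fee base (net of costs): $1,385,500 − $9,425 = $1,376,075
First $91,000 at 33% = $30,030.00
Next $186,000 at 28% = $52,080.00
Next $114,000 at 24% = $27,360.00
Remaining $985,075 at 18% = $177,313.50
Fee: $30,030.00 + $52,080.00 + $27,360.00 + $177,313.50 = $286,783.50
Referral share: 20% of $286,783.50 = $57,356.70; lead counsel retains $286,783.50 − $57,356.70 = $229,426.80.

$229,426.80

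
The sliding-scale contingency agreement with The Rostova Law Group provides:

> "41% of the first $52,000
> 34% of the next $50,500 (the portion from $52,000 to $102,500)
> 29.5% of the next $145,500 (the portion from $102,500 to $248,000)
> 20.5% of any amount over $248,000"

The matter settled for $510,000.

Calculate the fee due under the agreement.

$135,122.50

First $52,000 at 41% = $21,320.00
Next $50,500 at 34% = $17,170.00
Next $145,500 at 29.5% = $42,922.50
Remaining $262,000 at 20.5% = $53,710.00
Fee: $21,320.00 + $17,170.00 + $42,922.50 + $53,710.00 = $135,122.50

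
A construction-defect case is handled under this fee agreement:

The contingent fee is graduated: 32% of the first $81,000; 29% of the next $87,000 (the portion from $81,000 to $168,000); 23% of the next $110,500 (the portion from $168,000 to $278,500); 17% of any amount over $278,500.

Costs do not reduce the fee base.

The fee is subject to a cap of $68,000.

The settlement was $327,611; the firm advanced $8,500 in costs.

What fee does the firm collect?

Fee base is the gross recovery, $327,611; costs are reimbursed separately.
First $81,000 at 32% = $25,920.00
Next $87,000 at 29% = $25,230.00
Next $110,500 at 23% = $25,415.00
Remaining $49,111 at 17% = $8,348.87
Fee: $25,920.00 + $25,230.00 + $25,415.00 + $8,348.87 = $84,913.87
$84,913.87 exceeds the $68,000 cap, so the fee is capped at $68,000.00.

$68,000.00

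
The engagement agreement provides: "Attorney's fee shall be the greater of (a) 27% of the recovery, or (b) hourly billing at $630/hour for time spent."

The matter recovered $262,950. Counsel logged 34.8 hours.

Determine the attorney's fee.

(a) 27% of $262,950 = $70,996.50
(b) 34.8 × $630 = $21,924.00
The greater is (a): $70,996.50.

$70,996.50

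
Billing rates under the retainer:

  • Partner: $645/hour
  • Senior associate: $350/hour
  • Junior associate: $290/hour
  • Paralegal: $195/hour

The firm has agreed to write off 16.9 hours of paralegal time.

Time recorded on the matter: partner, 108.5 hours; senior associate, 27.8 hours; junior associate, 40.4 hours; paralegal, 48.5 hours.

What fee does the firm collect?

$97,590.50

Partner: 108.5 × $645 = $69,982.50
Senior associate: 27.8 × $350 = $9,730.00
Junior associate: 40.4 × $290 = $11,716.00
Paralegal: 48.5 × $195 = $9,457.50
Subtotal: $100,886.00
Write-off: 16.9 × $195 = $3,295.50
Total: $100,886.00 − $3,295.50 = $97,590.50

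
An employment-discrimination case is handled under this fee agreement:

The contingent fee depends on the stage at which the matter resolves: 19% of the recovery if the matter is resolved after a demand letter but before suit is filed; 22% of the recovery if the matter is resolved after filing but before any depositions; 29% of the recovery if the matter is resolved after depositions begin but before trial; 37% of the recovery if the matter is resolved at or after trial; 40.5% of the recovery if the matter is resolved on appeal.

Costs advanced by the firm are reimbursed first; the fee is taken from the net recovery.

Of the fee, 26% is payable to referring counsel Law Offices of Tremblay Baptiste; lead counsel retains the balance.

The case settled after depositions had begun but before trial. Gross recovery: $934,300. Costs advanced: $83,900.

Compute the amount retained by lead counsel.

$182,495.84

Fee base (net of costs): $934,300 − $83,900 = $850,400
The matter settled after depositions had begun but before trial, so the 29% rate applies.
$850,400 × 29% = $246,616.00
Referral share: 26% of $246,616.00 = $64,120.16; lead counsel retains $246,616.00 − $64,120.16 = $182,495.84.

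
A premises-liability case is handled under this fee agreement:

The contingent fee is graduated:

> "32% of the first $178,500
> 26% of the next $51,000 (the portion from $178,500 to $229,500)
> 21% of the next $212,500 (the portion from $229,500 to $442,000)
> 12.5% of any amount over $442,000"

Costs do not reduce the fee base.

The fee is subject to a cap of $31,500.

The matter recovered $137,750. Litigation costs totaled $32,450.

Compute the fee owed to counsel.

Fee base is the gross recovery, $137,750; costs are reimbursed separately.
First $137,750 at 32% = $44,080.00
$44,080.00 exceeds the $31,500 cap, so the fee is capped at $31,500.00.

$31,500.00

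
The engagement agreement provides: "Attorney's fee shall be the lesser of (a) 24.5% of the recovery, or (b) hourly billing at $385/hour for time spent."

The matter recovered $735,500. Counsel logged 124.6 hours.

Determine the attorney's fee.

(a) 24.5% of $735,500 = $180,197.50
(b) 124.6 × $385 = $47,971.00
The lesser is (b): $47,971.00.

$47,971.00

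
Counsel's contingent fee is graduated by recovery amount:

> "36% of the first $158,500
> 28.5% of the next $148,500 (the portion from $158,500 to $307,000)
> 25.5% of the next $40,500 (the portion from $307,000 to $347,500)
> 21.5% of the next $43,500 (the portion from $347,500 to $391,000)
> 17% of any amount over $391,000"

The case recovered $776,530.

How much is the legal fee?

First $158,500 at 36% = $57,060.00
Next $148,500 at 28.5% = $42,322.50
Next $40,500 at 25.5% = $10,327.50
Next $43,500 at 21.5% = $9,352.50
Remaining $385,530 at 17% = $65,540.10
Fee: $57,060.00 + $42,322.50 + $10,327.50 + $9,352.50 + $65,540.10 = $184,602.60

$184,602.60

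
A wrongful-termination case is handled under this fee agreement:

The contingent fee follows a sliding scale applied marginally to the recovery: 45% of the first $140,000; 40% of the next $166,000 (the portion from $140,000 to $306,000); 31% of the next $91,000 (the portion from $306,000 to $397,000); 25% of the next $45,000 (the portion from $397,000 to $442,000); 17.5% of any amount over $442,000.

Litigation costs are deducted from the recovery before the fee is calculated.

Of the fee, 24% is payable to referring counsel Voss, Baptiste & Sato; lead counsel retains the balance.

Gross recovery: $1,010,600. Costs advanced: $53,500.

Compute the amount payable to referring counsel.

Fee base (net of costs): $1,010,600 − $53,500 = $957,100
First $140,000 at 45% = $63,000.00
Next $166,000 at 40% = $66,400.00
Next $91,000 at 31% = $28,210.00
Next $45,000 at 25% = $11,250.00
Remaining $515,100 at 17.5% = $90,142.50
Fee: $63,000.00 + $66,400.00 + $28,210.00 + $11,250.00 + $90,142.50 = $259,002.50
Referral share: 24% of $259,002.50 = $62,160.60; lead counsel retains $259,002.50 − $62,160.60 = $196,841.90.

$62,160.60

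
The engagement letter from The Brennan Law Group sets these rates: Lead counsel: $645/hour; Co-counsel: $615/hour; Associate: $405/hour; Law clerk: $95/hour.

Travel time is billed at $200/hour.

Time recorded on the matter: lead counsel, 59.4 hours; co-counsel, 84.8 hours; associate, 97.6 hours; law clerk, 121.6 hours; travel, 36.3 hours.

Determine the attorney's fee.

Lead counsel: 59.4 × $645 = $38,313.00
Co-counsel: 84.8 × $615 = $52,152.00
Associate: 97.6 × $405 = $39,528.00
Law clerk: 121.6 × $95 = $11,552.00
Subtotal: $38,313.00 + $52,152.00 + $39,528.00 + $11,552.00 = $141,545.00
Travel: 36.3 × $200 = $7,260.00
Total: $141,545.00 + $7,260.00 = $148,805.00

$148,805.00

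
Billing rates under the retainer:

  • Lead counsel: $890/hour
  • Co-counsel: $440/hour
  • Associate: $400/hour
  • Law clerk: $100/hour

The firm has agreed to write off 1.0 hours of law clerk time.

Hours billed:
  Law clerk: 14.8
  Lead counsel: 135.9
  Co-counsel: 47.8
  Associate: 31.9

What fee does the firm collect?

Lead counsel: 135.9 × $890 = $120,951.00
Co-counsel: 47.8 × $440 = $21,032.00
Associate: 31.9 × $400 = $12,760.00
Law clerk: 14.8 × $100 = $1,480.00
Subtotal: $156,223.00
Write-off: 1.0 × $100 = $100.00
Total: $156,223.00 − $100.00 = $156,123.00

$156,123.00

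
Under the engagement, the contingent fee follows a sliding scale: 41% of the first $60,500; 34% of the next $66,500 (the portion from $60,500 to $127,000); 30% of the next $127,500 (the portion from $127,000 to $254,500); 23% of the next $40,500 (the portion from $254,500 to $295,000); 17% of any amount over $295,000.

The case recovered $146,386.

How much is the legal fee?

First $60,500 at 41% = $24,805.00
Next $66,500 at 34% = $22,610.00
Remaining $19,386 at 30% = $5,815.80
Fee: $24,805.00 + $22,610.00 + $5,815.80 = $53,230.80

$53,230.80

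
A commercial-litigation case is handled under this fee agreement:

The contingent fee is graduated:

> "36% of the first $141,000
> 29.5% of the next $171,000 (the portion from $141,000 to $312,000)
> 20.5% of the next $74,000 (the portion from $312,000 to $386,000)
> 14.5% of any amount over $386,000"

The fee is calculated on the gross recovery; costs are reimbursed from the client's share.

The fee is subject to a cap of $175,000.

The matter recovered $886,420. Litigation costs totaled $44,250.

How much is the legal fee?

Fee base is the gross recovery, $886,420; costs are reimbursed separately.
First $141,000 at 36% = $50,760.00
Next $171,000 at 29.5% = $50,445.00
Next $74,000 at 20.5% = $15,170.00
Remaining $500,420 at 14.5% = $72,560.90
Fee: $50,760.00 + $50,445.00 + $15,170.00 + $72,560.90 = $188,935.90
$188,935.90 exceeds the $175,000 cap, so the fee is capped at $175,000.00.

$175,000.00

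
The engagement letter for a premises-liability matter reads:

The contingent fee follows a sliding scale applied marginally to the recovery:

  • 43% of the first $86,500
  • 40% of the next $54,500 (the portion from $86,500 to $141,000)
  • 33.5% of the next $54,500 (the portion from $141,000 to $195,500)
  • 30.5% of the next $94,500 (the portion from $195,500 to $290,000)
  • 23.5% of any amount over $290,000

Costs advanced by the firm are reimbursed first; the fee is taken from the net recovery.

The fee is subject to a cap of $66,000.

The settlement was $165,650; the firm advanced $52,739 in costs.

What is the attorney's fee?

Fee base (net of costs): $165,650 − $52,739 = $112,911
First $86,500 at 43% = $37,195.00
Remaining $26,411 at 40% = $10,564.40
Fee: $37,195.00 + $10,564.40 = $47,759.40
$47,759.40 is under the $66,000 cap.

$47,759.40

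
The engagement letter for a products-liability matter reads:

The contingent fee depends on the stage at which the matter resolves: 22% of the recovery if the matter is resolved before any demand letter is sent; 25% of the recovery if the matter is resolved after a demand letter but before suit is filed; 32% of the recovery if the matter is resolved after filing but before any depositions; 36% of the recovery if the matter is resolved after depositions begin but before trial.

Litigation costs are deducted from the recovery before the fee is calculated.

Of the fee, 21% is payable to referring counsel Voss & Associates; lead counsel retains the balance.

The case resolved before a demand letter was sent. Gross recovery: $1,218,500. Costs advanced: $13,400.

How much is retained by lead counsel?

$209,446.38

Fee base (net of costs): $1,218,500 − $13,400 = $1,205,100
The matter resolved before a demand letter was sent, so the 22% rate applies.
$1,205,100 × 22% = $265,122.00
Referral share: 21% of $265,122.00 = $55,675.62; lead counsel retains $265,122.00 − $55,675.62 = $209,446.38.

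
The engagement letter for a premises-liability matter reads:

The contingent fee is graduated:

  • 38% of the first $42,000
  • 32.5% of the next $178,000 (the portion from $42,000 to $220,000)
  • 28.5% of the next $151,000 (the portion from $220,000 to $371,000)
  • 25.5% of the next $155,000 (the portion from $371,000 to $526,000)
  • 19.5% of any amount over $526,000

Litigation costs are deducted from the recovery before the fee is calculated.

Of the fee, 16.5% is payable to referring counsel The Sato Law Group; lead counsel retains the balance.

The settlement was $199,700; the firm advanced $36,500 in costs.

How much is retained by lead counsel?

$46,217.25

Fee base (net of costs): $199,700 − $36,500 = $163,200
First $42,000 at 38% = $15,960.00
Remaining $121,200 at 32.5% = $39,390.00
Fee: $15,960.00 + $39,390.00 = $55,350.00
Referral share: 16.5% of $55,350.00 = $9,132.75; lead counsel retains $55,350.00 − $9,132.75 = $46,217.25.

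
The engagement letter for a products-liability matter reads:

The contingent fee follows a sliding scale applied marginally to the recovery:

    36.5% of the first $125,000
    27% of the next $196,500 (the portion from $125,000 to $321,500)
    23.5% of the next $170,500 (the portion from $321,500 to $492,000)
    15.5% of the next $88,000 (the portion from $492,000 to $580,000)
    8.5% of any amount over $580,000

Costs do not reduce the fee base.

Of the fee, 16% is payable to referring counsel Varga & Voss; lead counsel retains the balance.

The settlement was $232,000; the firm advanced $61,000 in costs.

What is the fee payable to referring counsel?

$11,922.40

Fee base is the gross recovery, $232,000; costs are reimbursed separately.
First $125,000 at 36.5% = $45,625.00
Remaining $107,000 at 27% = $28,890.00
Fee: $45,625.00 + $28,890.00 = $74,515.00
Referral share: 16% of $74,515.00 = $11,922.40; lead counsel retains $74,515.00 − $11,922.40 = $62,592.60.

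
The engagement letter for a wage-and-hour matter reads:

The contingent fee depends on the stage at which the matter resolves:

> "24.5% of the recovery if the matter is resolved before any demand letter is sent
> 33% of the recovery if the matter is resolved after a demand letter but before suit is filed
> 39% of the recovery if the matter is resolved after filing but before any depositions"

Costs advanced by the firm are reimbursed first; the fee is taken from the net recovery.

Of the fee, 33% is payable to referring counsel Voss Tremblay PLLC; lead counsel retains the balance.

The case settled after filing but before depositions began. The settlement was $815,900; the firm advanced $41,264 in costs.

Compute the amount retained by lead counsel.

$202,412.39

Fee base (net of costs): $815,900 − $41,264 = $774,636
The matter settled after filing but before depositions began, so the 39% rate applies.
$774,636 × 39% = $302,108.04
Referral share: 33% of $302,108.04 = $99,695.65; lead counsel retains $302,108.04 − $99,695.65 = $202,412.39.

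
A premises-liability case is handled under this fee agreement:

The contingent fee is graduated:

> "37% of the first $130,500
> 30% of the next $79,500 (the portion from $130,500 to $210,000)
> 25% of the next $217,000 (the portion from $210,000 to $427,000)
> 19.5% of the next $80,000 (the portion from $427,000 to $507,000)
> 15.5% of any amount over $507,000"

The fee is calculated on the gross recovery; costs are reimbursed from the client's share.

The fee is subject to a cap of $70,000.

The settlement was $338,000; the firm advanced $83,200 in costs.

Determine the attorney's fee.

$70,000.00

Fee base is the gross recovery, $338,000; costs are reimbursed separately.
First $130,500 at 37% = $48,285.00
Next $79,500 at 30% = $23,850.00
Remaining $128,000 at 25% = $32,000.00
Fee: $48,285.00 + $23,850.00 + $32,000.00 = $104,135.00
$104,135.00 exceeds the $70,000 cap, so the fee is capped at $70,000.00.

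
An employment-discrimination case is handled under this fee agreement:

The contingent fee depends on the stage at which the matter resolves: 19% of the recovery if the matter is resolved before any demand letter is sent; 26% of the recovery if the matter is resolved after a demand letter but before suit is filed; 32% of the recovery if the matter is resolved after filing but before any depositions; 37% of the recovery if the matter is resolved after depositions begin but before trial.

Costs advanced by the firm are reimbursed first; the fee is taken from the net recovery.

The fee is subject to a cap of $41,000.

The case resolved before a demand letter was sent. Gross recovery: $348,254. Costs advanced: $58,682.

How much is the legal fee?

Fee base (net of costs): $348,254 − $58,682 = $289,572
The matter resolved before a demand letter was sent, so the 19% rate applies.
$289,572 × 19% = $55,018.68
$55,018.68 exceeds the $41,000 cap, so the fee is capped at $41,000.00.

$41,000.00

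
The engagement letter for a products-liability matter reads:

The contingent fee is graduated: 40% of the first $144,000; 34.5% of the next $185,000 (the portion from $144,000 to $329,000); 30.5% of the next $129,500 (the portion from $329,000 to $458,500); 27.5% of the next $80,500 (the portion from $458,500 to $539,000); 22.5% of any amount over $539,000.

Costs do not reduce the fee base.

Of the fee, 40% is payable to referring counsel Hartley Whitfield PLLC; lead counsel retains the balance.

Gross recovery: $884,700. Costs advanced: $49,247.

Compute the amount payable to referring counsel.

Fee base is the gross recovery, $884,700; costs are reimbursed separately.
First $144,000 at 40% = $57,600.00
Next $185,000 at 34.5% = $63,825.00
Next $129,500 at 30.5% = $39,497.50
Next $80,500 at 27.5% = $22,137.50
Remaining $345,700 at 22.5% = $77,782.50
Fee: $57,600.00 + $63,825.00 + $39,497.50 + $22,137.50 + $77,782.50 = $260,842.50
Referral share: 40% of $260,842.50 = $104,337.00; lead counsel retains $260,842.50 − $104,337.00 = $156,505.50.

$104,337.00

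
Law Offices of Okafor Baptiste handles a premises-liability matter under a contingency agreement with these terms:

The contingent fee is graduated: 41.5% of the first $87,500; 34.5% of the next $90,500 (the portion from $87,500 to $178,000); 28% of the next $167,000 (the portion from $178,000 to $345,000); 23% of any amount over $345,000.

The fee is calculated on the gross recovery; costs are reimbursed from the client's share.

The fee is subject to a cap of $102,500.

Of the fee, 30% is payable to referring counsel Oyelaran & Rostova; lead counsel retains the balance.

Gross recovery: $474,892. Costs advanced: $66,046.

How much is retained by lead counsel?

$71,750.00

Fee base is the gross recovery, $474,892; costs are reimbursed separately.
First $87,500 at 41.5% = $36,312.50
Next $90,500 at 34.5% = $31,222.50
Next $167,000 at 28% = $46,760.00
Remaining $129,892 at 23% = $29,875.16
Fee: $36,312.50 + $31,222.50 + $46,760.00 + $29,875.16 = $144,170.16
$144,170.16 exceeds the $102,500 cap, so the fee is capped at $102,500.00.
Referral share: 30% of $102,500.00 = $30,750.00; lead counsel retains $102,500.00 − $30,750.00 = $71,750.00.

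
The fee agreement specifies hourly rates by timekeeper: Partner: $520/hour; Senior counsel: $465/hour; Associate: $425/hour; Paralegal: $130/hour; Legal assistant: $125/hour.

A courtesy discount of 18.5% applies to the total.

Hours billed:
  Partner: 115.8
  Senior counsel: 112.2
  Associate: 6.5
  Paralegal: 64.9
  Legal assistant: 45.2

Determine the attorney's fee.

Partner: 115.8 × $520 = $60,216.00
Senior counsel: 112.2 × $465 = $52,173.00
Associate: 6.5 × $425 = $2,762.50
Paralegal: 64.9 × $130 = $8,437.00
Legal assistant: 45.2 × $125 = $5,650.00
Subtotal: $129,238.50
Less 18.5% discount: −$23,909.12
Total: $129,238.50 − $23,909.12 = $105,329.38

$105,329.38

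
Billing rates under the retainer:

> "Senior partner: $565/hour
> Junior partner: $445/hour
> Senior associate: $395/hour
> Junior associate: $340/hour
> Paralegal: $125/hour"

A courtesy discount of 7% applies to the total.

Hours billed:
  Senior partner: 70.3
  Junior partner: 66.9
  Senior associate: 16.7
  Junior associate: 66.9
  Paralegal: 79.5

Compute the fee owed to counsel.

$101,156.10

Senior partner: 70.3 × $565 = $39,719.50
Junior partner: 66.9 × $445 = $29,770.50
Senior associate: 16.7 × $395 = $6,596.50
Junior associate: 66.9 × $340 = $22,746.00
Paralegal: 79.5 × $125 = $9,937.50
Subtotal: $108,770.00
Less 7% discount: −$7,613.90
Total: $108,770.00 − $7,613.90 = $101,156.10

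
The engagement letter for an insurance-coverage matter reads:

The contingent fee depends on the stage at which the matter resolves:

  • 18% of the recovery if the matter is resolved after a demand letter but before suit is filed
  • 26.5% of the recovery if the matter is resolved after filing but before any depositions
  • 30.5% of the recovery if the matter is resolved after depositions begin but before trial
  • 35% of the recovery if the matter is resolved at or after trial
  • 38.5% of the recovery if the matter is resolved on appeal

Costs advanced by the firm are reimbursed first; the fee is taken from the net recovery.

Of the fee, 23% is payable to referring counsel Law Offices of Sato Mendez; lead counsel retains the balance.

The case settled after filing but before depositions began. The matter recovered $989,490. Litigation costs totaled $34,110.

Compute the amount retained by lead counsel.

Fee base (net of costs): $989,490 − $34,110 = $955,380
The matter settled after filing but before depositions began, so the 26.5% rate applies.
$955,380 × 26.5% = $253,175.70
Referral share: 23% of $253,175.70 = $58,230.41; lead counsel retains $253,175.70 − $58,230.41 = $194,945.29.

$194,945.29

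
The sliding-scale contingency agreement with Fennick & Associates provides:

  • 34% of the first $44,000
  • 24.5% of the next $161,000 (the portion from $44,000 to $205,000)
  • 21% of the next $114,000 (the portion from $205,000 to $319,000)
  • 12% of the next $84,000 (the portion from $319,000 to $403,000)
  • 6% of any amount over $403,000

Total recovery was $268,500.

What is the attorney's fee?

First $44,000 at 34% = $14,960.00
Next $161,000 at 24.5% = $39,445.00
Remaining $63,500 at 21% = $13,335.00
Fee: $14,960.00 + $39,445.00 + $13,335.00 = $67,740.00

$67,740.00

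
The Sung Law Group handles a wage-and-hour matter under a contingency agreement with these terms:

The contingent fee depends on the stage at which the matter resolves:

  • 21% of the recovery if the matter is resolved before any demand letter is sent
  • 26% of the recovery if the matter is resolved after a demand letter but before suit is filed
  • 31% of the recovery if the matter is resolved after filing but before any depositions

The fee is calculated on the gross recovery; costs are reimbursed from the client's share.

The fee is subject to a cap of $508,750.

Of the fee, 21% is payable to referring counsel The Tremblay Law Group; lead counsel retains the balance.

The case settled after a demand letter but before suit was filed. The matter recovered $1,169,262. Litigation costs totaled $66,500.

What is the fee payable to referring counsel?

Fee base is the gross recovery, $1,169,262; costs are reimbursed separately.
The matter settled after a demand letter but before suit was filed, so the 26% rate applies.
$1,169,262 × 26% = $304,008.12
$304,008.12 is under the $508,750 cap.
Referral share: 21% of $304,008.12 = $63,841.71; lead counsel retains $304,008.12 − $63,841.71 = $240,166.41.

$63,841.71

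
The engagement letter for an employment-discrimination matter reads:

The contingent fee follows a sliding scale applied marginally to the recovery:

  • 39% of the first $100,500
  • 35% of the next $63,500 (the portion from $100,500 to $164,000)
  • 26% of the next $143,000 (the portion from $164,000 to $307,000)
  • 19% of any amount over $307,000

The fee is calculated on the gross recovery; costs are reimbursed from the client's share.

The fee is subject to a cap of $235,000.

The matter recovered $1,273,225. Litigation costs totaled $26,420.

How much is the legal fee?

Fee base is the gross recovery, $1,273,225; costs are reimbursed separately.
First $100,500 at 39% = $39,195.00
Next $63,500 at 35% = $22,225.00
Next $143,000 at 26% = $37,180.00
Remaining $966,225 at 19% = $183,582.75
Fee: $39,195.00 + $22,225.00 + $37,180.00 + $183,582.75 = $282,182.75
$282,182.75 exceeds the $235,000 cap, so the fee is capped at $235,000.00.

$235,000.00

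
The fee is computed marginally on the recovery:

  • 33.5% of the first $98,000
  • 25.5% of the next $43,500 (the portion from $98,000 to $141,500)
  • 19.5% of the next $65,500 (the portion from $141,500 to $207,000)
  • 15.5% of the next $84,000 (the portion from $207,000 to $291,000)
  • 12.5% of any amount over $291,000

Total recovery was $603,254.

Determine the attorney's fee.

First $98,000 at 33.5% = $32,830.00
Next $43,500 at 25.5% = $11,092.50
Next $65,500 at 19.5% = $12,772.50
Next $84,000 at 15.5% = $13,020.00
Remaining $312,254 at 12.5% = $39,031.75
Fee: $32,830.00 + $11,092.50 + $12,772.50 + $13,020.00 + $39,031.75 = $108,746.75

$108,746.75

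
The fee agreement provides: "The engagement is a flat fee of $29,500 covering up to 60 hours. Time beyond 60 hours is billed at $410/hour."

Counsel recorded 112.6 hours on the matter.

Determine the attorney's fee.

Flat fee: $29,500.00
Excess hours: 112.6 − 60 = 52.6
Overrun: 52.6 × $410 = $21,566.00
Total: $29,500.00 + $21,566.00 = $51,066.00

$51,066.00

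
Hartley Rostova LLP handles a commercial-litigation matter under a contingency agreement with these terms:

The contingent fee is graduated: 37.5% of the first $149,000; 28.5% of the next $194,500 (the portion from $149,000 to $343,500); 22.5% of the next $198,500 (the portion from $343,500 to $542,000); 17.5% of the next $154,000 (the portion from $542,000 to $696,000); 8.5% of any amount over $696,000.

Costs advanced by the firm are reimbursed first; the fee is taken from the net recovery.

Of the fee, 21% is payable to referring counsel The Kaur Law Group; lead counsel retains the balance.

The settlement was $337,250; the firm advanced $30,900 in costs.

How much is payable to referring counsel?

$21,151.15

Fee base (net of costs): $337,250 − $30,900 = $306,350
First $149,000 at 37.5% = $55,875.00
Remaining $157,350 at 28.5% = $44,844.75
Fee: $55,875.00 + $44,844.75 = $100,719.75
Referral share: 21% of $100,719.75 = $21,151.15; lead counsel retains $100,719.75 − $21,151.15 = $79,568.60.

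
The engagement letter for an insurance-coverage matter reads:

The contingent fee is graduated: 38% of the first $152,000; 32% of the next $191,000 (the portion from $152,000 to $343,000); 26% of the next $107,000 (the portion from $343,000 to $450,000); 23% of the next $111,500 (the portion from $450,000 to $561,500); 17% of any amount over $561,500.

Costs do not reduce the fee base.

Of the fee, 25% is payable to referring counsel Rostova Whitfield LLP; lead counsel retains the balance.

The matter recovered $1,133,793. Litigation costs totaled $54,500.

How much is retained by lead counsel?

$202,226.11

Fee base is the gross recovery, $1,133,793; costs are reimbursed separately.
First $152,000 at 38% = $57,760.00
Next $191,000 at 32% = $61,120.00
Next $107,000 at 26% = $27,820.00
Next $111,500 at 23% = $25,645.00
Remaining $572,293 at 17% = $97,289.81
Fee: $57,760.00 + $61,120.00 + $27,820.00 + $25,645.00 + $97,289.81 = $269,634.81
Referral share: 25% of $269,634.81 = $67,408.70; lead counsel retains $269,634.81 − $67,408.70 = $202,226.11.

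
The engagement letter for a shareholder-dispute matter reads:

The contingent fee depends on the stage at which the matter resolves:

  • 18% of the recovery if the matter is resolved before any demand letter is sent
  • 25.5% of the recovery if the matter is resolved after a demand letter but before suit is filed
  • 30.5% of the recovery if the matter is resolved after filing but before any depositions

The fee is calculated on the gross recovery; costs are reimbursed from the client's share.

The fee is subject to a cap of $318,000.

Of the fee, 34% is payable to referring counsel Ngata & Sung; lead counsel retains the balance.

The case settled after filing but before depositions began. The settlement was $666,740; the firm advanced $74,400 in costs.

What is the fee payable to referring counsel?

Fee base is the gross recovery, $666,740; costs are reimbursed separately.
The matter settled after filing but before depositions began, so the 30.5% rate applies.
$666,740 × 30.5% = $203,355.70
$203,355.70 is under the $318,000 cap.
Referral share: 34% of $203,355.70 = $69,140.94; lead counsel retains $203,355.70 − $69,140.94 = $134,214.76.

$69,140.94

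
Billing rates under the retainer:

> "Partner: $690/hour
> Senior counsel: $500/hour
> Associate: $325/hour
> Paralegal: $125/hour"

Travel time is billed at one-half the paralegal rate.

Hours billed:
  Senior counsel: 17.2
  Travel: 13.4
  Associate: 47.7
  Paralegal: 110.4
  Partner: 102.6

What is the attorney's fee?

Partner: 102.6 × $690 = $70,794.00
Senior counsel: 17.2 × $500 = $8,600.00
Associate: 47.7 × $325 = $15,502.50
Paralegal: 110.4 × $125 = $13,800.00
Subtotal: $70,794.00 + $8,600.00 + $15,502.50 + $13,800.00 = $108,696.50
Travel: 13.4 × ($125 ÷ 2) = 13.4 × $62.50 = $837.50
Total: $108,696.50 + $837.50 = $109,534.00

$109,534.00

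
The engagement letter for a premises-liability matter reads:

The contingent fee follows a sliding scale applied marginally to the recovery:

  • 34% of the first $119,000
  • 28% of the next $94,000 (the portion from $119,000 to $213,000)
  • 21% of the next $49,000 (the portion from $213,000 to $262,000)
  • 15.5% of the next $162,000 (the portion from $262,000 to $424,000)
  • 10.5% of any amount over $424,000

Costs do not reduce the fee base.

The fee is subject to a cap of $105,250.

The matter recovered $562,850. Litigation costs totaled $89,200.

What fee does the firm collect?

$105,250.00

Fee base is the gross recovery, $562,850; costs are reimbursed separately.
First $119,000 at 34% = $40,460.00
Next $94,000 at 28% = $26,320.00
Next $49,000 at 21% = $10,290.00
Next $162,000 at 15.5% = $25,110.00
Remaining $138,850 at 10.5% = $14,579.25
Fee: $40,460.00 + $26,320.00 + $10,290.00 + $25,110.00 + $14,579.25 = $116,759.25
$116,759.25 exceeds the $105,250 cap, so the fee is capped at $105,250.00.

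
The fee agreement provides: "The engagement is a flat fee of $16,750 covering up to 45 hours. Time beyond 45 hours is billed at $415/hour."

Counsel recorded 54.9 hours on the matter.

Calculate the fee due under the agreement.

Flat fee: $16,750.00
Excess hours: 54.9 − 45 = 9.9
Overrun: 9.9 × $415 = $4,108.50
Total: $16,750.00 + $4,108.50 = $20,858.50

$20,858.50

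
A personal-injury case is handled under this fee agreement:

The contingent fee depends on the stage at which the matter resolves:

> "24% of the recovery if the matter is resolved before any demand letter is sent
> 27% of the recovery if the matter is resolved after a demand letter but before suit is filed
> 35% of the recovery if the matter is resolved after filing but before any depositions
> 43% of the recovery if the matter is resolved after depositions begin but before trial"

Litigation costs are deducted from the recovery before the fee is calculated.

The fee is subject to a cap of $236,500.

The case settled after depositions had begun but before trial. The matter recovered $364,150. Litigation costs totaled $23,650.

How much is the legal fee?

Fee base (net of costs): $364,150 − $23,650 = $340,500
The matter settled after depositions had begun but before trial, so the 43% rate applies.
$340,500 × 43% = $146,415.00
$146,415.00 is under the $236,500 cap.

$146,415.00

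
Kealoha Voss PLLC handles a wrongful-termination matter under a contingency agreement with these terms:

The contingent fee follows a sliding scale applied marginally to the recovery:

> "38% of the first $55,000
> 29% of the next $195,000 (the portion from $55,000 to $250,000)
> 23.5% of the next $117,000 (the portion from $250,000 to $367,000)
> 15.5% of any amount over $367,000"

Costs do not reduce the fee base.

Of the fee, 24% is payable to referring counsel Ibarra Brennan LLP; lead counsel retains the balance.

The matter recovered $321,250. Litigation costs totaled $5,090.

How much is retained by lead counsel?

$71,587.25

Fee base is the gross recovery, $321,250; costs are reimbursed separately.
First $55,000 at 38% = $20,900.00
Next $195,000 at 29% = $56,550.00
Remaining $71,250 at 23.5% = $16,743.75
Fee: $20,900.00 + $56,550.00 + $16,743.75 = $94,193.75
Referral share: 24% of $94,193.75 = $22,606.50; lead counsel retains $94,193.75 − $22,606.50 = $71,587.25.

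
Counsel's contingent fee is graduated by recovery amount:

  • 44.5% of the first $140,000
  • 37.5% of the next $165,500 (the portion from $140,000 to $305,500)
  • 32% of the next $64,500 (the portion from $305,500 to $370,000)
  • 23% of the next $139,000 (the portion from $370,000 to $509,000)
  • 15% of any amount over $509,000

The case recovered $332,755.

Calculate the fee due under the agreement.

$133,084.10

First $140,000 at 44.5% = $62,300.00
Next $165,500 at 37.5% = $62,062.50
Remaining $27,255 at 32% = $8,721.60
Fee: $62,300.00 + $62,062.50 + $8,721.60 = $133,084.10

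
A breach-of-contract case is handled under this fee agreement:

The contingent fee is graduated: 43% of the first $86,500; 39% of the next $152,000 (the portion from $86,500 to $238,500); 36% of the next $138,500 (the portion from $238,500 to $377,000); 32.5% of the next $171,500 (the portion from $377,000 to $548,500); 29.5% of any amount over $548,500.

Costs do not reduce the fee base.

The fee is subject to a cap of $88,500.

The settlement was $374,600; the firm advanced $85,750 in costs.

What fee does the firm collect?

Fee base is the gross recovery, $374,600; costs are reimbursed separately.
First $86,500 at 43% = $37,195.00
Next $152,000 at 39% = $59,280.00
Remaining $136,100 at 36% = $48,996.00
Fee: $37,195.00 + $59,280.00 + $48,996.00 = $145,471.00
$145,471.00 exceeds the $88,500 cap, so the fee is capped at $88,500.00.

$88,500.00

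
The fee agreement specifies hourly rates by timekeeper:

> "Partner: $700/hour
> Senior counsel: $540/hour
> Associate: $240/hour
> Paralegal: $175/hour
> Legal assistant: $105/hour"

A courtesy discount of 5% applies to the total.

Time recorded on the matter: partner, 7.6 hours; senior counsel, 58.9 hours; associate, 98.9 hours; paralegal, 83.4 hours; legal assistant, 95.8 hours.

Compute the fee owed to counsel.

Partner: 7.6 × $700 = $5,320.00
Senior counsel: 58.9 × $540 = $31,806.00
Associate: 98.9 × $240 = $23,736.00
Paralegal: 83.4 × $175 = $14,595.00
Legal assistant: 95.8 × $105 = $10,059.00
Subtotal: $85,516.00
Less 5% discount: −$4,275.80
Total: $85,516.00 − $4,275.80 = $81,240.20

$81,240.20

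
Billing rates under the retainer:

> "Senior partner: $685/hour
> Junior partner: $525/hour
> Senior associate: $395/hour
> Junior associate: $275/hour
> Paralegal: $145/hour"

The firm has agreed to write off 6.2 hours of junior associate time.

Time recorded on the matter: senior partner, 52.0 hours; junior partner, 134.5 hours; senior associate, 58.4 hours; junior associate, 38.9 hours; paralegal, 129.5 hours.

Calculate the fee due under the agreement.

Senior partner: 52.0 × $685 = $35,620.00
Junior partner: 134.5 × $525 = $70,612.50
Senior associate: 58.4 × $395 = $23,068.00
Junior associate: 38.9 × $275 = $10,697.50
Paralegal: 129.5 × $145 = $18,777.50
Subtotal: $158,775.50
Write-off: 6.2 × $275 = $1,705.00
Total: $158,775.50 − $1,705.00 = $157,070.50

$157,070.50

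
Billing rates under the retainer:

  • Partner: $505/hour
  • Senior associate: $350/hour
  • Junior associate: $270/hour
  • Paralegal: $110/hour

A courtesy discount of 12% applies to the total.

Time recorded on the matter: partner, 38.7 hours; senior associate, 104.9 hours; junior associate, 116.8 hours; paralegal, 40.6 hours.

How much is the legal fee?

Partner: 38.7 × $505 = $19,543.50
Senior associate: 104.9 × $350 = $36,715.00
Junior associate: 116.8 × $270 = $31,536.00
Paralegal: 40.6 × $110 = $4,466.00
Subtotal: $92,260.50
Less 12% discount: −$11,071.26
Total: $92,260.50 − $11,071.26 = $81,189.24

$81,189.24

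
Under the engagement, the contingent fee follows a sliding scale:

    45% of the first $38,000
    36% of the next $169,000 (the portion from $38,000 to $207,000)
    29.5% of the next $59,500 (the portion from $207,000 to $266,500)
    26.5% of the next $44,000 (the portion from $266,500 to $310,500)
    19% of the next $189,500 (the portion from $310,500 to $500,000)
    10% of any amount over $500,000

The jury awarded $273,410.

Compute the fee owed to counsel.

$97,323.65

First $38,000 at 45% = $17,100.00
Next $169,000 at 36% = $60,840.00
Next $59,500 at 29.5% = $17,552.50
Remaining $6,910 at 26.5% = $1,831.15
Fee: $17,100.00 + $60,840.00 + $17,552.50 + $1,831.15 = $97,323.65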